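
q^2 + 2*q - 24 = (q - 4)*(q + 6)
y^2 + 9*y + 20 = (y + 4)*(y + 5)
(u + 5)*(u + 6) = u^2 + 11*u + 30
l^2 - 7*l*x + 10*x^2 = (l - 5*x)*(l - 2*x)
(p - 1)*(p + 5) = p^2 + 4*p - 5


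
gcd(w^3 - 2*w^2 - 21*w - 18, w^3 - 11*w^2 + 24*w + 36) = w^2 - 5*w - 6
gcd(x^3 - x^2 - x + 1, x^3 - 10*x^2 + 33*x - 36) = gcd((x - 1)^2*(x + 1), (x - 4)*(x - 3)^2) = 1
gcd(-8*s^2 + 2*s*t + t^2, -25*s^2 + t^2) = 1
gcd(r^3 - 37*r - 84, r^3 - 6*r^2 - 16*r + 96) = r + 4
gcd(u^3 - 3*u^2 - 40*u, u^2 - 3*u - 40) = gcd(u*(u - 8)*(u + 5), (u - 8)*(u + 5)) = u^2 - 3*u - 40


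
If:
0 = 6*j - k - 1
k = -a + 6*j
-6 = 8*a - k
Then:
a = 1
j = 5/2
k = 14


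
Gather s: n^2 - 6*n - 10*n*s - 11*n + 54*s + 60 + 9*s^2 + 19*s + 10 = n^2 - 17*n + 9*s^2 + s*(73 - 10*n) + 70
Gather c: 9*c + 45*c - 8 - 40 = 54*c - 48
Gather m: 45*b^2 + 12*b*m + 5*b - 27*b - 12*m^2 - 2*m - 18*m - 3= 45*b^2 - 22*b - 12*m^2 + m*(12*b - 20) - 3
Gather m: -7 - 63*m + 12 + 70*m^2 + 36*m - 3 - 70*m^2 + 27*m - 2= 0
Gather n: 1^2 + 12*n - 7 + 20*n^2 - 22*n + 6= 20*n^2 - 10*n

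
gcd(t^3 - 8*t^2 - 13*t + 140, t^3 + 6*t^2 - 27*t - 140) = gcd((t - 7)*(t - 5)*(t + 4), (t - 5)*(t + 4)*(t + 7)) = t^2 - t - 20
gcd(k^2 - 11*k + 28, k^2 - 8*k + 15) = 1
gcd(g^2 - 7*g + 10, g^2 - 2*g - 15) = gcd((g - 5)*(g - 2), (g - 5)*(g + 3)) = g - 5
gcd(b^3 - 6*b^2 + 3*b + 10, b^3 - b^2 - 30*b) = 1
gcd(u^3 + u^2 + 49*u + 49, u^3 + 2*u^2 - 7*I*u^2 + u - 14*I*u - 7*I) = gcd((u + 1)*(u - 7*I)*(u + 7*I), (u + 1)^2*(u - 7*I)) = u^2 + u*(1 - 7*I) - 7*I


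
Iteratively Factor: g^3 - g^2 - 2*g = (g + 1)*(g^2 - 2*g) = g*(g + 1)*(g - 2)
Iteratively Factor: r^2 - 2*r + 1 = (r - 1)*(r - 1)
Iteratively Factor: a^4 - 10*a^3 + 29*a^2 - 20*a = (a - 1)*(a^3 - 9*a^2 + 20*a) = (a - 5)*(a - 1)*(a^2 - 4*a) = (a - 5)*(a - 4)*(a - 1)*(a)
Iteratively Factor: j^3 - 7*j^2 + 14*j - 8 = (j - 1)*(j^2 - 6*j + 8) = (j - 4)*(j - 1)*(j - 2)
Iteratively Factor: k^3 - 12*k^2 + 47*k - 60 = (k - 3)*(k^2 - 9*k + 20) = (k - 5)*(k - 3)*(k - 4)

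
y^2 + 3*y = y*(y + 3)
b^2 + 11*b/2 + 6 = (b + 3/2)*(b + 4)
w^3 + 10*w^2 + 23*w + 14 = (w + 1)*(w + 2)*(w + 7)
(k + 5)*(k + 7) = k^2 + 12*k + 35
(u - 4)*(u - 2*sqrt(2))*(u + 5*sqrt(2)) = u^3 - 4*u^2 + 3*sqrt(2)*u^2 - 20*u - 12*sqrt(2)*u + 80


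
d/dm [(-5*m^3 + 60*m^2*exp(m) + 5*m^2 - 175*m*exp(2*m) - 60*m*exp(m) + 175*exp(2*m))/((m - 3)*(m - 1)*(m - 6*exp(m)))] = 5*(6*m^3*exp(m) - 70*m^2*exp(2*m) - 24*m^2*exp(m) + 3*m^2 + 210*m*exp(3*m) + 280*m*exp(2*m) - 36*m*exp(m) - 840*exp(3*m) + 111*exp(2*m))/(m^4 - 12*m^3*exp(m) - 6*m^3 + 36*m^2*exp(2*m) + 72*m^2*exp(m) + 9*m^2 - 216*m*exp(2*m) - 108*m*exp(m) + 324*exp(2*m))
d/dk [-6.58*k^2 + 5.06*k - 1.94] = 5.06 - 13.16*k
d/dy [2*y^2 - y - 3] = 4*y - 1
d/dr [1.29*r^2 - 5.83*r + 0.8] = 2.58*r - 5.83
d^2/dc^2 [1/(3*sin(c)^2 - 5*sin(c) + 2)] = (-36*sin(c)^3 + 9*sin(c)^2 + 62*sin(c) - 38)/((sin(c) - 1)^2*(3*sin(c) - 2)^3)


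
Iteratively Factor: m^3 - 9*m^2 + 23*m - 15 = (m - 1)*(m^2 - 8*m + 15) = (m - 5)*(m - 1)*(m - 3)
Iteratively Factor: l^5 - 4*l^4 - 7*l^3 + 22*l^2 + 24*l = (l)*(l^4 - 4*l^3 - 7*l^2 + 22*l + 24) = l*(l + 2)*(l^3 - 6*l^2 + 5*l + 12) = l*(l + 1)*(l + 2)*(l^2 - 7*l + 12) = l*(l - 4)*(l + 1)*(l + 2)*(l - 3)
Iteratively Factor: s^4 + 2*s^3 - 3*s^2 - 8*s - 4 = (s + 1)*(s^3 + s^2 - 4*s - 4) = (s + 1)^2*(s^2 - 4) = (s - 2)*(s + 1)^2*(s + 2)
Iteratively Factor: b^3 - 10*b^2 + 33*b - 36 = (b - 3)*(b^2 - 7*b + 12) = (b - 4)*(b - 3)*(b - 3)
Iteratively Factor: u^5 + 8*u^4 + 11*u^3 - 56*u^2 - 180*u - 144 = (u + 4)*(u^4 + 4*u^3 - 5*u^2 - 36*u - 36) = (u + 2)*(u + 4)*(u^3 + 2*u^2 - 9*u - 18) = (u - 3)*(u + 2)*(u + 4)*(u^2 + 5*u + 6) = (u - 3)*(u + 2)*(u + 3)*(u + 4)*(u + 2)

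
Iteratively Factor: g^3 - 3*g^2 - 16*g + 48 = (g - 3)*(g^2 - 16) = (g - 4)*(g - 3)*(g + 4)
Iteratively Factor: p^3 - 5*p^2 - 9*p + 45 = (p - 3)*(p^2 - 2*p - 15) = (p - 3)*(p + 3)*(p - 5)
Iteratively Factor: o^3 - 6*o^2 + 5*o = (o)*(o^2 - 6*o + 5) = o*(o - 5)*(o - 1)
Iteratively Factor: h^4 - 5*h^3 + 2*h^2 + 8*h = (h - 4)*(h^3 - h^2 - 2*h) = (h - 4)*(h - 2)*(h^2 + h) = (h - 4)*(h - 2)*(h + 1)*(h)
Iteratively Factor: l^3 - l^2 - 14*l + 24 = (l - 2)*(l^2 + l - 12) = (l - 3)*(l - 2)*(l + 4)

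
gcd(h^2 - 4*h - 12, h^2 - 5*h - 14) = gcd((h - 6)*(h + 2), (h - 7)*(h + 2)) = h + 2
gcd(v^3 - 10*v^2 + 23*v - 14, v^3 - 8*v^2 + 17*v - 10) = v^2 - 3*v + 2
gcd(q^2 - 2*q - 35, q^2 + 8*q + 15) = q + 5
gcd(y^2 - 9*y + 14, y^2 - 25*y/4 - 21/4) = y - 7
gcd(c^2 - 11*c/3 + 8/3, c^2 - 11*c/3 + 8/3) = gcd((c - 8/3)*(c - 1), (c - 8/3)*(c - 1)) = c^2 - 11*c/3 + 8/3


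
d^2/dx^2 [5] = 0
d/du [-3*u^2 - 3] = -6*u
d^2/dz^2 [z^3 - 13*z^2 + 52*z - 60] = 6*z - 26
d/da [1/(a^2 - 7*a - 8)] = (7 - 2*a)/(-a^2 + 7*a + 8)^2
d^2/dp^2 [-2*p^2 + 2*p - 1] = -4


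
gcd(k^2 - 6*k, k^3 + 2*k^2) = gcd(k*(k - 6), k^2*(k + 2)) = k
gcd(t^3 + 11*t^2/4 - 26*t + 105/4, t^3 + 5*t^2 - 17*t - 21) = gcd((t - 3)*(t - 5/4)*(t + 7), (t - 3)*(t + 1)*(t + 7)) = t^2 + 4*t - 21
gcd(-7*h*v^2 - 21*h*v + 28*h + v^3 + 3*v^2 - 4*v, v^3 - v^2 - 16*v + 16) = v^2 + 3*v - 4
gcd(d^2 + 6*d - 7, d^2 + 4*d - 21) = d + 7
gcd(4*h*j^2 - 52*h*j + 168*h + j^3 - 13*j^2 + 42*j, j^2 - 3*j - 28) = j - 7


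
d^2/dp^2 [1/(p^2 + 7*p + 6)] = 2*(-p^2 - 7*p + (2*p + 7)^2 - 6)/(p^2 + 7*p + 6)^3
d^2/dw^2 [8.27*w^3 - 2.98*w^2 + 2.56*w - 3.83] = 49.62*w - 5.96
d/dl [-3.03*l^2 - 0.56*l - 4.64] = -6.06*l - 0.56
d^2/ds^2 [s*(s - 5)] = 2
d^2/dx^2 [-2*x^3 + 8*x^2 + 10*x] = 16 - 12*x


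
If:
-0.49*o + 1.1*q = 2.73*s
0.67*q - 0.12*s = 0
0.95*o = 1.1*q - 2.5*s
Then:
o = 0.00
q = 0.00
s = 0.00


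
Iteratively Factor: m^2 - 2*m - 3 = (m - 3)*(m + 1)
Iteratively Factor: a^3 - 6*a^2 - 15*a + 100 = (a + 4)*(a^2 - 10*a + 25) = (a - 5)*(a + 4)*(a - 5)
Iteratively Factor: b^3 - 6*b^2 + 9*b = (b - 3)*(b^2 - 3*b) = b*(b - 3)*(b - 3)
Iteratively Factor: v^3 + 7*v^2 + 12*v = (v + 4)*(v^2 + 3*v) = v*(v + 4)*(v + 3)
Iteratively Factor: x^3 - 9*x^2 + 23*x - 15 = (x - 1)*(x^2 - 8*x + 15) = (x - 3)*(x - 1)*(x - 5)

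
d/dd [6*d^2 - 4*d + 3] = 12*d - 4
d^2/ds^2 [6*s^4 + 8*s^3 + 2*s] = 24*s*(3*s + 2)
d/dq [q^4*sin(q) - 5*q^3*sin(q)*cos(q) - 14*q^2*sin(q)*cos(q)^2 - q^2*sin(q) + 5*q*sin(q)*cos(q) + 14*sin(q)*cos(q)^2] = q^4*cos(q) + 4*q^3*sin(q) - 5*q^3*cos(2*q) - 15*q^2*sin(2*q)/2 - 9*q^2*cos(q)/2 - 21*q^2*cos(3*q)/2 - 9*q*sin(q) - 7*q*sin(3*q) + 5*q*cos(2*q) + 5*sin(2*q)/2 + 7*cos(q)/2 + 21*cos(3*q)/2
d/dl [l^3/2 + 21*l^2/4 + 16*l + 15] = 3*l^2/2 + 21*l/2 + 16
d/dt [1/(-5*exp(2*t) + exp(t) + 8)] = (10*exp(t) - 1)*exp(t)/(-5*exp(2*t) + exp(t) + 8)^2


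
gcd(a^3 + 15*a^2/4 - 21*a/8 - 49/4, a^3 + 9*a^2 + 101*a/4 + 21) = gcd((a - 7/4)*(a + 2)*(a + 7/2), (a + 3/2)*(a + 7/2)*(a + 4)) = a + 7/2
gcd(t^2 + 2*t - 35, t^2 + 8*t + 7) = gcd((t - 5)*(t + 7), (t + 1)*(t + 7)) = t + 7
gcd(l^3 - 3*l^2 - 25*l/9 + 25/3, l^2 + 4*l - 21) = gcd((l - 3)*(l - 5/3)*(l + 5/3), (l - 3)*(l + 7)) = l - 3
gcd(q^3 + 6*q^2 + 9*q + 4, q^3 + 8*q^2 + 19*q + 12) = q^2 + 5*q + 4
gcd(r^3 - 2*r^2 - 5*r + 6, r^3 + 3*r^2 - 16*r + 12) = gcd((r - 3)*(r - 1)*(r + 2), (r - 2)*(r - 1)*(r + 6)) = r - 1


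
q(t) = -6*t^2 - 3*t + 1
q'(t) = -12*t - 3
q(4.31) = -123.39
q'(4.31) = -54.72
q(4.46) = -131.73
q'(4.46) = -56.52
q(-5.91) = -190.84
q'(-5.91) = 67.92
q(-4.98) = -132.86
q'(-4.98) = 56.76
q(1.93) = -27.14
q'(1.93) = -26.16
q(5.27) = -181.45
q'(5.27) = -66.24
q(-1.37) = -6.15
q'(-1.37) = 13.44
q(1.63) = -19.83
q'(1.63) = -22.56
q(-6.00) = -197.00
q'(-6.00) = 69.00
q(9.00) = -512.00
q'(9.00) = -111.00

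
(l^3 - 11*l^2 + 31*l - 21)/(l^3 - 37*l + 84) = (l^2 - 8*l + 7)/(l^2 + 3*l - 28)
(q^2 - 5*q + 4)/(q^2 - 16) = (q - 1)/(q + 4)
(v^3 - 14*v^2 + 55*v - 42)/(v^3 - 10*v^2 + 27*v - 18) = (v - 7)/(v - 3)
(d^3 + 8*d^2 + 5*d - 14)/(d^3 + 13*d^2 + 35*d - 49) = (d + 2)/(d + 7)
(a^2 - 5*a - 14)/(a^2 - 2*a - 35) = (a + 2)/(a + 5)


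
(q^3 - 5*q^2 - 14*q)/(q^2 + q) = (q^2 - 5*q - 14)/(q + 1)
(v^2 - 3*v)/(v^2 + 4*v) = (v - 3)/(v + 4)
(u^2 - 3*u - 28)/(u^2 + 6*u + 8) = (u - 7)/(u + 2)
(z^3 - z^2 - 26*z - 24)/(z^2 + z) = z - 2 - 24/z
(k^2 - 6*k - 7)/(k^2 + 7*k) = (k^2 - 6*k - 7)/(k*(k + 7))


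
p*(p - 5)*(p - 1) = p^3 - 6*p^2 + 5*p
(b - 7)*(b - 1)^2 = b^3 - 9*b^2 + 15*b - 7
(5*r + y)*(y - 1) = 5*r*y - 5*r + y^2 - y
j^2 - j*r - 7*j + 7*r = (j - 7)*(j - r)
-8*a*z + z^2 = z*(-8*a + z)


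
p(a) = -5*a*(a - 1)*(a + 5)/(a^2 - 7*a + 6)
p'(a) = -5*a*(7 - 2*a)*(a - 1)*(a + 5)/(a^2 - 7*a + 6)^2 - 5*a*(a - 1)/(a^2 - 7*a + 6) - 5*a*(a + 5)/(a^2 - 7*a + 6) - 5*(a - 1)*(a + 5)/(a^2 - 7*a + 6) = 5*(-a^2 + 12*a + 30)/(a^2 - 12*a + 36)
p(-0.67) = -2.17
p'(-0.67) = 2.42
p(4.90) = 220.50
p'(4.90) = 267.73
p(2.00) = 17.50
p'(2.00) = 15.62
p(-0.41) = -1.47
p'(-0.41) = 3.03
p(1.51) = 10.95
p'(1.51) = 11.37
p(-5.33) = 0.78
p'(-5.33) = -2.43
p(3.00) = 40.00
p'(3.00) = 31.67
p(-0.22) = -0.85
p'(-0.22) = 3.53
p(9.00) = -210.00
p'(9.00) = 31.67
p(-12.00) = 23.33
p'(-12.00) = -3.98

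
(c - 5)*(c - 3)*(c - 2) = c^3 - 10*c^2 + 31*c - 30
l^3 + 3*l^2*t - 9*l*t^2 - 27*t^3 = (l - 3*t)*(l + 3*t)^2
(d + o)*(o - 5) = d*o - 5*d + o^2 - 5*o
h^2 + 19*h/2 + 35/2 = (h + 5/2)*(h + 7)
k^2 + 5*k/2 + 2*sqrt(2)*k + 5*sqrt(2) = (k + 5/2)*(k + 2*sqrt(2))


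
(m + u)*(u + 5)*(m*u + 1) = m^2*u^2 + 5*m^2*u + m*u^3 + 5*m*u^2 + m*u + 5*m + u^2 + 5*u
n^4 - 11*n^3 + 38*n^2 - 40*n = n*(n - 5)*(n - 4)*(n - 2)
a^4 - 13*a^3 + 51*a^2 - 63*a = a*(a - 7)*(a - 3)^2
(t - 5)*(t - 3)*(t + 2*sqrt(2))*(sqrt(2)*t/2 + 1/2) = sqrt(2)*t^4/2 - 4*sqrt(2)*t^3 + 5*t^3/2 - 20*t^2 + 17*sqrt(2)*t^2/2 - 8*sqrt(2)*t + 75*t/2 + 15*sqrt(2)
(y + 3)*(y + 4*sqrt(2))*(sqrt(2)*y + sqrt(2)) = sqrt(2)*y^3 + 4*sqrt(2)*y^2 + 8*y^2 + 3*sqrt(2)*y + 32*y + 24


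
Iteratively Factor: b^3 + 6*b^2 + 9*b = (b + 3)*(b^2 + 3*b) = b*(b + 3)*(b + 3)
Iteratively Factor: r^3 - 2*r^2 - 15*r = (r + 3)*(r^2 - 5*r) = (r - 5)*(r + 3)*(r)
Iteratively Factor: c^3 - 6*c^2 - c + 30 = (c - 3)*(c^2 - 3*c - 10) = (c - 3)*(c + 2)*(c - 5)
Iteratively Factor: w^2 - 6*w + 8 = (w - 4)*(w - 2)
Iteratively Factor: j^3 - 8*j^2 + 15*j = (j - 5)*(j^2 - 3*j) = (j - 5)*(j - 3)*(j)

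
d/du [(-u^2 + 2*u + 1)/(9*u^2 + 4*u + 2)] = 22*u*(-u - 1)/(81*u^4 + 72*u^3 + 52*u^2 + 16*u + 4)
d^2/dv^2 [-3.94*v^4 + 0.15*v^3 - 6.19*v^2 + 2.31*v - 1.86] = -47.28*v^2 + 0.9*v - 12.38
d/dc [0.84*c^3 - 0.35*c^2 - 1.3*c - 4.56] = 2.52*c^2 - 0.7*c - 1.3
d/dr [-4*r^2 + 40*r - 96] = 40 - 8*r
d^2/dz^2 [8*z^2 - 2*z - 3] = 16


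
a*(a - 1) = a^2 - a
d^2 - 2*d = d*(d - 2)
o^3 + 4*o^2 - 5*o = o*(o - 1)*(o + 5)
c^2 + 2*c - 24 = (c - 4)*(c + 6)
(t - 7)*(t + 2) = t^2 - 5*t - 14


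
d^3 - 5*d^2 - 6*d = d*(d - 6)*(d + 1)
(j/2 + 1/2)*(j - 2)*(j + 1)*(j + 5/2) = j^4/2 + 5*j^3/4 - 3*j^2/2 - 19*j/4 - 5/2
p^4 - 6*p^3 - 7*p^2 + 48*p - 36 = (p - 6)*(p - 2)*(p - 1)*(p + 3)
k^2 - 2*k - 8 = (k - 4)*(k + 2)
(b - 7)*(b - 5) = b^2 - 12*b + 35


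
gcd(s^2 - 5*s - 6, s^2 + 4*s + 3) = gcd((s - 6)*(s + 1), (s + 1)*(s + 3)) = s + 1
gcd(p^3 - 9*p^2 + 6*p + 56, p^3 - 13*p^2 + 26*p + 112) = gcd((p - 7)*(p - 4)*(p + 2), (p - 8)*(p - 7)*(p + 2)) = p^2 - 5*p - 14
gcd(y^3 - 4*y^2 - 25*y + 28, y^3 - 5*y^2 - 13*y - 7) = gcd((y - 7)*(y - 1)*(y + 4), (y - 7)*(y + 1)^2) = y - 7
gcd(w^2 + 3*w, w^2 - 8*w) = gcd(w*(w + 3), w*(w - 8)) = w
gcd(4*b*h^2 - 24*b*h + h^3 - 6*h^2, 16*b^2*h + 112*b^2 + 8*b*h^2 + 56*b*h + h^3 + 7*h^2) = 4*b + h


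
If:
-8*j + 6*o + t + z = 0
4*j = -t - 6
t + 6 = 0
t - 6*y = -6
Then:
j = 0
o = 1 - z/6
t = -6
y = 0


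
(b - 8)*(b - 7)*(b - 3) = b^3 - 18*b^2 + 101*b - 168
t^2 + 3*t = t*(t + 3)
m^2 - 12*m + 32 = (m - 8)*(m - 4)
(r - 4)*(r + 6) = r^2 + 2*r - 24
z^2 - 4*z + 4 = (z - 2)^2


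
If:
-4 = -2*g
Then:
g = 2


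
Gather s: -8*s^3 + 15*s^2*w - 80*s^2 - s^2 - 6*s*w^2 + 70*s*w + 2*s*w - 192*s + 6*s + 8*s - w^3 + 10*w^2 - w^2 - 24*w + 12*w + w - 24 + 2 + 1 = -8*s^3 + s^2*(15*w - 81) + s*(-6*w^2 + 72*w - 178) - w^3 + 9*w^2 - 11*w - 21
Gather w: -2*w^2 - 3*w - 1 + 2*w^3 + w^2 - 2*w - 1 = 2*w^3 - w^2 - 5*w - 2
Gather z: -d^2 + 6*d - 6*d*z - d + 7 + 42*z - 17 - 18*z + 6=-d^2 + 5*d + z*(24 - 6*d) - 4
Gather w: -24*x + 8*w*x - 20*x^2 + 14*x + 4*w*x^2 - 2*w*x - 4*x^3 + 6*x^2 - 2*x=w*(4*x^2 + 6*x) - 4*x^3 - 14*x^2 - 12*x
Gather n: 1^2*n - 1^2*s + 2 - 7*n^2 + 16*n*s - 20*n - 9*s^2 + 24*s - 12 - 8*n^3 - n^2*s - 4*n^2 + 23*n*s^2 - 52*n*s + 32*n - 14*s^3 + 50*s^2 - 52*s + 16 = -8*n^3 + n^2*(-s - 11) + n*(23*s^2 - 36*s + 13) - 14*s^3 + 41*s^2 - 29*s + 6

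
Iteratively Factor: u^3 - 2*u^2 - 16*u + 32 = (u - 4)*(u^2 + 2*u - 8) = (u - 4)*(u + 4)*(u - 2)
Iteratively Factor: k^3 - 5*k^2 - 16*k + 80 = (k + 4)*(k^2 - 9*k + 20) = (k - 4)*(k + 4)*(k - 5)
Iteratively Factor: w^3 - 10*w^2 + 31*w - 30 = (w - 5)*(w^2 - 5*w + 6) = (w - 5)*(w - 2)*(w - 3)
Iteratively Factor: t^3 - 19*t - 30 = (t + 3)*(t^2 - 3*t - 10) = (t - 5)*(t + 3)*(t + 2)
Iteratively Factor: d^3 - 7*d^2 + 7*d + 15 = (d - 5)*(d^2 - 2*d - 3) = (d - 5)*(d + 1)*(d - 3)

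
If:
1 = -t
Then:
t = -1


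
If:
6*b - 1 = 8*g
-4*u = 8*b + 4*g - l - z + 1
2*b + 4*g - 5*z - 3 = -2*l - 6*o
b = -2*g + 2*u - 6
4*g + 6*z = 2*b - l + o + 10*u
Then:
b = 83/64 - 23*z/64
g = 217/256 - 69*z/256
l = 131/4 - 27*z/4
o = 433*z/128 - 1461/128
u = 1151/256 - 115*z/256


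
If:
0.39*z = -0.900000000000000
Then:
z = -2.31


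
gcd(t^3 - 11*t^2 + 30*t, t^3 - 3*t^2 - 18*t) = t^2 - 6*t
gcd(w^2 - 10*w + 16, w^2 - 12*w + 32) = w - 8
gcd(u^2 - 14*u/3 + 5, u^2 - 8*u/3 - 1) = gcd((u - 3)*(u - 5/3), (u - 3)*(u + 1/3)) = u - 3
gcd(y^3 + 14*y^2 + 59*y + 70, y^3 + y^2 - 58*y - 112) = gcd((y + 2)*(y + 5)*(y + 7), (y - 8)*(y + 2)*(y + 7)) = y^2 + 9*y + 14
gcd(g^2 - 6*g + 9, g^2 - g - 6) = g - 3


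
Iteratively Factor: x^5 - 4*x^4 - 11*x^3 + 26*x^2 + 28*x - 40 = (x + 2)*(x^4 - 6*x^3 + x^2 + 24*x - 20) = (x - 2)*(x + 2)*(x^3 - 4*x^2 - 7*x + 10) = (x - 2)*(x + 2)^2*(x^2 - 6*x + 5) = (x - 5)*(x - 2)*(x + 2)^2*(x - 1)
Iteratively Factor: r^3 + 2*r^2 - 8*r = (r)*(r^2 + 2*r - 8) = r*(r + 4)*(r - 2)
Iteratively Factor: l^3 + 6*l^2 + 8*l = (l + 4)*(l^2 + 2*l) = (l + 2)*(l + 4)*(l)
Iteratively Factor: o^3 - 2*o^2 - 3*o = (o + 1)*(o^2 - 3*o) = o*(o + 1)*(o - 3)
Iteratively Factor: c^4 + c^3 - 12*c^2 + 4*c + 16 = (c + 1)*(c^3 - 12*c + 16) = (c + 1)*(c + 4)*(c^2 - 4*c + 4) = (c - 2)*(c + 1)*(c + 4)*(c - 2)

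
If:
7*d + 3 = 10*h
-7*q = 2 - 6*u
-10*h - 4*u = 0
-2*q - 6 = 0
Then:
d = 29/21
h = 19/15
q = -3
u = -19/6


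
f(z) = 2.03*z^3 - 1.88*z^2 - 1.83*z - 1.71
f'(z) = 6.09*z^2 - 3.76*z - 1.83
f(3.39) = 49.57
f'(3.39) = 55.41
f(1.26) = -2.94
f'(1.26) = 3.10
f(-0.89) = -3.00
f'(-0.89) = 6.34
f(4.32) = 118.96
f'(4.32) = 95.58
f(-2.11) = -25.29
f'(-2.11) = 33.22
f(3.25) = 42.17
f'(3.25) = 50.28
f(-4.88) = -273.47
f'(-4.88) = 161.55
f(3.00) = 30.69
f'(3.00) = 41.70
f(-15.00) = -7248.51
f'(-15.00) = 1424.82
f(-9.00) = -1617.39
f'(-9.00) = 525.30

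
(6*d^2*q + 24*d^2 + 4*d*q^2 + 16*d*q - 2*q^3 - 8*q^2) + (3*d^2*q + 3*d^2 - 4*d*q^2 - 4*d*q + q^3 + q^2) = 9*d^2*q + 27*d^2 + 12*d*q - q^3 - 7*q^2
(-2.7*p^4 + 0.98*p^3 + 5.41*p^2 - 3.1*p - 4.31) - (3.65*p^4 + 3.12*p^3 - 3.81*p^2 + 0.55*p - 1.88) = -6.35*p^4 - 2.14*p^3 + 9.22*p^2 - 3.65*p - 2.43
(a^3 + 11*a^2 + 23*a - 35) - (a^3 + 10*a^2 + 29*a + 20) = a^2 - 6*a - 55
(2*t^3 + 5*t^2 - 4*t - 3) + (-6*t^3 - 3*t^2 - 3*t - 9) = -4*t^3 + 2*t^2 - 7*t - 12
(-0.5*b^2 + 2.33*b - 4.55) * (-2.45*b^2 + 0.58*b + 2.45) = 1.225*b^4 - 5.9985*b^3 + 11.2739*b^2 + 3.0695*b - 11.1475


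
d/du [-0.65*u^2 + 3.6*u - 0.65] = 3.6 - 1.3*u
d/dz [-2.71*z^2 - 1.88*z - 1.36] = -5.42*z - 1.88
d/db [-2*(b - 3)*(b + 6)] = -4*b - 6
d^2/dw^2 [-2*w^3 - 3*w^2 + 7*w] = -12*w - 6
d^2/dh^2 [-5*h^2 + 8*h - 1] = -10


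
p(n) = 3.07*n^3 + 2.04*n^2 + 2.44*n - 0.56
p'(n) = 9.21*n^2 + 4.08*n + 2.44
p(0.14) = -0.17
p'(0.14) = 3.19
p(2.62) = 75.05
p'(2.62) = 76.35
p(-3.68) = -134.91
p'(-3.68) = 112.15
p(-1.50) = -9.99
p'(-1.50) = 17.04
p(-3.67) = -133.79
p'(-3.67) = 111.51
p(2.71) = 82.14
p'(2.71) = 81.14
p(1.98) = 36.10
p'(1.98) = 46.63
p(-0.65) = -2.13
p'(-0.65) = 3.68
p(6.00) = 750.64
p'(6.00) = 358.48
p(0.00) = -0.56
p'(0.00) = 2.44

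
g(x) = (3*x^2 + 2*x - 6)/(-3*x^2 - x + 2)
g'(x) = (6*x + 1)*(3*x^2 + 2*x - 6)/(-3*x^2 - x + 2)^2 + (6*x + 2)/(-3*x^2 - x + 2) = (3*x^2 - 24*x - 2)/(9*x^4 + 6*x^3 - 11*x^2 - 4*x + 4)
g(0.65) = -41.61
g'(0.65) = -2399.63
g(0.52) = -6.20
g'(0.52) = -30.56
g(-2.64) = -0.59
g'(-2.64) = 0.31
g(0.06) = -3.04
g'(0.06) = -0.92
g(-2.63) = -0.59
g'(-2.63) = 0.32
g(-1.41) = 1.12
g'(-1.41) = 5.79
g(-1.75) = 0.06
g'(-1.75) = 1.66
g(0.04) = -3.03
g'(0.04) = -0.77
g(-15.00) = -0.97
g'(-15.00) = 0.00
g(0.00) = -3.00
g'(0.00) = -0.50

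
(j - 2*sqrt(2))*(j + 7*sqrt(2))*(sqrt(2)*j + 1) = sqrt(2)*j^3 + 11*j^2 - 23*sqrt(2)*j - 28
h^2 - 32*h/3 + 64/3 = (h - 8)*(h - 8/3)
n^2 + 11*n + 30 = (n + 5)*(n + 6)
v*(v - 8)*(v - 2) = v^3 - 10*v^2 + 16*v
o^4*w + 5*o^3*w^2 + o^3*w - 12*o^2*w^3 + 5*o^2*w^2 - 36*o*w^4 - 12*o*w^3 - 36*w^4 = (o - 3*w)*(o + 2*w)*(o + 6*w)*(o*w + w)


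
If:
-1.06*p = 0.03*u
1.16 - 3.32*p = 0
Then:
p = 0.35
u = -12.35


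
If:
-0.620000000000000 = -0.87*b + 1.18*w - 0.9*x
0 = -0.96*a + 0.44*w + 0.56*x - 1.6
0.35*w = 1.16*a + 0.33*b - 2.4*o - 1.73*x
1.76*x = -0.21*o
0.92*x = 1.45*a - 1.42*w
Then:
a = -3.03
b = -3.86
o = -1.67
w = -3.22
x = 0.20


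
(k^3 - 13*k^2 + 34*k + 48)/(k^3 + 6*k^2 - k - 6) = (k^2 - 14*k + 48)/(k^2 + 5*k - 6)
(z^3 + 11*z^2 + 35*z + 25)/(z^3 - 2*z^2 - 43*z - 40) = (z + 5)/(z - 8)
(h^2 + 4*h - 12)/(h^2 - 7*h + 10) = (h + 6)/(h - 5)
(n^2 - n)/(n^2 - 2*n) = (n - 1)/(n - 2)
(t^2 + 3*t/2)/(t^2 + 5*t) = (t + 3/2)/(t + 5)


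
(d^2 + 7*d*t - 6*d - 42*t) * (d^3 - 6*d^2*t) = d^5 + d^4*t - 6*d^4 - 42*d^3*t^2 - 6*d^3*t + 252*d^2*t^2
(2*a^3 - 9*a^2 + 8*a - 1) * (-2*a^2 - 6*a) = -4*a^5 + 6*a^4 + 38*a^3 - 46*a^2 + 6*a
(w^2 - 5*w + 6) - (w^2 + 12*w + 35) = -17*w - 29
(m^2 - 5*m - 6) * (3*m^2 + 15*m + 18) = 3*m^4 - 75*m^2 - 180*m - 108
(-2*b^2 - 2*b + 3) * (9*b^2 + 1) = -18*b^4 - 18*b^3 + 25*b^2 - 2*b + 3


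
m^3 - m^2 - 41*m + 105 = (m - 5)*(m - 3)*(m + 7)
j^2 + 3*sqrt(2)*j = j*(j + 3*sqrt(2))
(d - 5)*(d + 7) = d^2 + 2*d - 35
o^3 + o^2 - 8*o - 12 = (o - 3)*(o + 2)^2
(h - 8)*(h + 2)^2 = h^3 - 4*h^2 - 28*h - 32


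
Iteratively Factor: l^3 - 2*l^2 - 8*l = (l)*(l^2 - 2*l - 8) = l*(l - 4)*(l + 2)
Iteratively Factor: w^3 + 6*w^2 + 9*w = (w)*(w^2 + 6*w + 9) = w*(w + 3)*(w + 3)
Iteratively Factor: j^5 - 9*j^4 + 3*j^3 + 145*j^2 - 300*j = (j + 4)*(j^4 - 13*j^3 + 55*j^2 - 75*j) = (j - 5)*(j + 4)*(j^3 - 8*j^2 + 15*j) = j*(j - 5)*(j + 4)*(j^2 - 8*j + 15) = j*(j - 5)*(j - 3)*(j + 4)*(j - 5)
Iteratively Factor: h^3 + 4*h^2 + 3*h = (h + 1)*(h^2 + 3*h) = h*(h + 1)*(h + 3)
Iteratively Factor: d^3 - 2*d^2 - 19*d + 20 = (d + 4)*(d^2 - 6*d + 5) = (d - 5)*(d + 4)*(d - 1)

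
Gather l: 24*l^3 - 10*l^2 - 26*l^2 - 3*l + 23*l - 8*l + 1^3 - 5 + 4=24*l^3 - 36*l^2 + 12*l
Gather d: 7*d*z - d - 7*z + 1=d*(7*z - 1) - 7*z + 1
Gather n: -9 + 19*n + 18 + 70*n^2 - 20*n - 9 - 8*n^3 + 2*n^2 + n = -8*n^3 + 72*n^2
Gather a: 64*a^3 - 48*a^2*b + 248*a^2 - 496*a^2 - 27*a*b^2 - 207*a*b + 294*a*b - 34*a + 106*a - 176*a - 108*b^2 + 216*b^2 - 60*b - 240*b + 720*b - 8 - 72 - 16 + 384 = 64*a^3 + a^2*(-48*b - 248) + a*(-27*b^2 + 87*b - 104) + 108*b^2 + 420*b + 288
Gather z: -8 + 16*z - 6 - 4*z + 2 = 12*z - 12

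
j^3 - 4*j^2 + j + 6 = (j - 3)*(j - 2)*(j + 1)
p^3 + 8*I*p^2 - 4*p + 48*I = (p - 2*I)*(p + 4*I)*(p + 6*I)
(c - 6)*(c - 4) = c^2 - 10*c + 24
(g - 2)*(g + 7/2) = g^2 + 3*g/2 - 7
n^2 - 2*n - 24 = (n - 6)*(n + 4)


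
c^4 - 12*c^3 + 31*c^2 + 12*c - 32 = (c - 8)*(c - 4)*(c - 1)*(c + 1)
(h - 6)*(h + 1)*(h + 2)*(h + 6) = h^4 + 3*h^3 - 34*h^2 - 108*h - 72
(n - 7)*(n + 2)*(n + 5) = n^3 - 39*n - 70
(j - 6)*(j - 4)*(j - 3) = j^3 - 13*j^2 + 54*j - 72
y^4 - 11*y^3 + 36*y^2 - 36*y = y*(y - 6)*(y - 3)*(y - 2)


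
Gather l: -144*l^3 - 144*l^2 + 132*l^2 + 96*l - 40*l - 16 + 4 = -144*l^3 - 12*l^2 + 56*l - 12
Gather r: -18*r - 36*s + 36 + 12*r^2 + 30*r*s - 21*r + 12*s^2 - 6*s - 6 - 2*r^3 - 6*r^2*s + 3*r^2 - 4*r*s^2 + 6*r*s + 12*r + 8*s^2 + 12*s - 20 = -2*r^3 + r^2*(15 - 6*s) + r*(-4*s^2 + 36*s - 27) + 20*s^2 - 30*s + 10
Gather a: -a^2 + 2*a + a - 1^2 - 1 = -a^2 + 3*a - 2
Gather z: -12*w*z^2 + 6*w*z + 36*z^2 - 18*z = z^2*(36 - 12*w) + z*(6*w - 18)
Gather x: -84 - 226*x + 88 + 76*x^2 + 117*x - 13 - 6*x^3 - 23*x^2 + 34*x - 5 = -6*x^3 + 53*x^2 - 75*x - 14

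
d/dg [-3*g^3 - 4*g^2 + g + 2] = -9*g^2 - 8*g + 1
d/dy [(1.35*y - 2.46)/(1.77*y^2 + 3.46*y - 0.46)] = (-2.3895*y^2 + 8.7084*y + 7.8906)/(3.1329*y^4 + 12.2484*y^3 + 10.3432*y^2 - 3.1832*y + 0.2116)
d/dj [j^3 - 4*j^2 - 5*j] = 3*j^2 - 8*j - 5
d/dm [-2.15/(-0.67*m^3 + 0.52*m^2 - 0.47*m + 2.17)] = (-4.3215*m^2 + 2.236*m - 1.0105)/(0.67*m^3 - 0.52*m^2 + 0.47*m - 2.17)^2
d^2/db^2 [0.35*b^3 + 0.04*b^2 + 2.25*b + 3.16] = 2.1*b + 0.08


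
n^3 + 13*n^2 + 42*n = n*(n + 6)*(n + 7)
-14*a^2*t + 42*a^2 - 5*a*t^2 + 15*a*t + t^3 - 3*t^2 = (-7*a + t)*(2*a + t)*(t - 3)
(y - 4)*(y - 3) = y^2 - 7*y + 12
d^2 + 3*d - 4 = (d - 1)*(d + 4)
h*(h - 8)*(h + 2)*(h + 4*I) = h^4 - 6*h^3 + 4*I*h^3 - 16*h^2 - 24*I*h^2 - 64*I*h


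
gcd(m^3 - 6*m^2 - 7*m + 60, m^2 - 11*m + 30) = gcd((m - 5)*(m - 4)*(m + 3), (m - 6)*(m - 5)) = m - 5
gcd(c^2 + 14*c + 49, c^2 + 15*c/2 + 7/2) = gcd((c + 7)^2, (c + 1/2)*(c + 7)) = c + 7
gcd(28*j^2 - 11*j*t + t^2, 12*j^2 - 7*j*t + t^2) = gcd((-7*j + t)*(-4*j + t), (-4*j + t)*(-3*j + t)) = -4*j + t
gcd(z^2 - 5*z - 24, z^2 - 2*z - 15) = z + 3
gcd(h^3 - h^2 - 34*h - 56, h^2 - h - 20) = h + 4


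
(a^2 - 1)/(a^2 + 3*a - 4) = (a + 1)/(a + 4)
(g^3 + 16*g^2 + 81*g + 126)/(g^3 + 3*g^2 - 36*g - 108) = (g + 7)/(g - 6)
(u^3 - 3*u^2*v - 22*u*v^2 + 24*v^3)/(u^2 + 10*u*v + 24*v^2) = (u^2 - 7*u*v + 6*v^2)/(u + 6*v)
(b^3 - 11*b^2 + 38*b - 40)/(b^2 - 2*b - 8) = (b^2 - 7*b + 10)/(b + 2)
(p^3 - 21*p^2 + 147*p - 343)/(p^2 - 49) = (p^2 - 14*p + 49)/(p + 7)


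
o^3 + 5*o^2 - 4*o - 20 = (o - 2)*(o + 2)*(o + 5)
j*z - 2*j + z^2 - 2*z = (j + z)*(z - 2)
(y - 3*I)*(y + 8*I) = y^2 + 5*I*y + 24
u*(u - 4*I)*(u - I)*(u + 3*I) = u^4 - 2*I*u^3 + 11*u^2 - 12*I*u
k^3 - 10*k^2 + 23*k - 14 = (k - 7)*(k - 2)*(k - 1)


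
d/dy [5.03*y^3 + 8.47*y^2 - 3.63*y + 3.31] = 15.09*y^2 + 16.94*y - 3.63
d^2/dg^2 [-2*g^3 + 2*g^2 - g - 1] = 4 - 12*g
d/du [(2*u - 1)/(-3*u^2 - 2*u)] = 2*(3*u^2 - 3*u - 1)/(u^2*(9*u^2 + 12*u + 4))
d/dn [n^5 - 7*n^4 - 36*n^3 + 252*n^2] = n*(5*n^3 - 28*n^2 - 108*n + 504)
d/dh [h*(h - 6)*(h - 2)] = 3*h^2 - 16*h + 12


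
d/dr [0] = 0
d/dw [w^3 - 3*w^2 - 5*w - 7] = 3*w^2 - 6*w - 5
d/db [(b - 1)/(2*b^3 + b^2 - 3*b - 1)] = (2*b^3 + b^2 - 3*b - (b - 1)*(6*b^2 + 2*b - 3) - 1)/(2*b^3 + b^2 - 3*b - 1)^2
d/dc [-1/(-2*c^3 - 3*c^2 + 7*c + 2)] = (-6*c^2 - 6*c + 7)/(2*c^3 + 3*c^2 - 7*c - 2)^2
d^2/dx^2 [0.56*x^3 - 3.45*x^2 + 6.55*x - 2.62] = 3.36*x - 6.9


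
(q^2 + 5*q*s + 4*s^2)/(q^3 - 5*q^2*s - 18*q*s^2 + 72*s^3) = (q + s)/(q^2 - 9*q*s + 18*s^2)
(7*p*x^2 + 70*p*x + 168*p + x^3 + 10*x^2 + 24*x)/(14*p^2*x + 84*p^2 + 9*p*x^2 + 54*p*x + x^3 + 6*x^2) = (x + 4)/(2*p + x)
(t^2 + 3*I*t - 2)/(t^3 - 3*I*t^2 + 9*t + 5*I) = (t + 2*I)/(t^2 - 4*I*t + 5)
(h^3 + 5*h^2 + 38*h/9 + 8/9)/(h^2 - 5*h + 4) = (9*h^3 + 45*h^2 + 38*h + 8)/(9*(h^2 - 5*h + 4))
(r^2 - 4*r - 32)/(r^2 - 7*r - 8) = (r + 4)/(r + 1)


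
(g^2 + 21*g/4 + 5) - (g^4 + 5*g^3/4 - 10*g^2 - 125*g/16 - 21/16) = -g^4 - 5*g^3/4 + 11*g^2 + 209*g/16 + 101/16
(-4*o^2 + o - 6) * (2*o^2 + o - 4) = -8*o^4 - 2*o^3 + 5*o^2 - 10*o + 24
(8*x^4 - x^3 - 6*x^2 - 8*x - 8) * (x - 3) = 8*x^5 - 25*x^4 - 3*x^3 + 10*x^2 + 16*x + 24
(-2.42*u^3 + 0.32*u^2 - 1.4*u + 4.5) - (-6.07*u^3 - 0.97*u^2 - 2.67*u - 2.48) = 3.65*u^3 + 1.29*u^2 + 1.27*u + 6.98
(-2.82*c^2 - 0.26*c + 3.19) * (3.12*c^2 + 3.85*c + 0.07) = -8.7984*c^4 - 11.6682*c^3 + 8.7544*c^2 + 12.2633*c + 0.2233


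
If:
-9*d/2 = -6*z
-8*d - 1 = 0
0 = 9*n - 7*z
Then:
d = -1/8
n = -7/96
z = -3/32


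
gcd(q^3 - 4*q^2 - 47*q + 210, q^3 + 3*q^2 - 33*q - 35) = q^2 + 2*q - 35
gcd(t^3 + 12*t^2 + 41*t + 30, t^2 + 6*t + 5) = t^2 + 6*t + 5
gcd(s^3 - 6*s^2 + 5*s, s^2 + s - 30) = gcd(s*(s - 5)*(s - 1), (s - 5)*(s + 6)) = s - 5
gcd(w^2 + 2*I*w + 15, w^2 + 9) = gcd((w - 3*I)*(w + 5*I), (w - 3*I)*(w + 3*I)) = w - 3*I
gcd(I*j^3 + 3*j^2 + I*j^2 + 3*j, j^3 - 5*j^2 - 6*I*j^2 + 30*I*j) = j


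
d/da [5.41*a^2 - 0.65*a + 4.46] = 10.82*a - 0.65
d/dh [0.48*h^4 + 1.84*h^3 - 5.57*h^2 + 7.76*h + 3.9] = 1.92*h^3 + 5.52*h^2 - 11.14*h + 7.76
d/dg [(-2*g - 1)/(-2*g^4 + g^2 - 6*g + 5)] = 2*(2*g^4 - g^2 + 6*g - (2*g + 1)*(4*g^3 - g + 3) - 5)/(2*g^4 - g^2 + 6*g - 5)^2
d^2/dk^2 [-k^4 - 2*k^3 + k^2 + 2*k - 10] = -12*k^2 - 12*k + 2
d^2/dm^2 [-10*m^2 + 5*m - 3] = -20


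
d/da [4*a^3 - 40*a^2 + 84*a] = 12*a^2 - 80*a + 84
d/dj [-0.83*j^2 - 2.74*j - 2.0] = -1.66*j - 2.74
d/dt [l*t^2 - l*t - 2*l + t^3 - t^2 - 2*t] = 2*l*t - l + 3*t^2 - 2*t - 2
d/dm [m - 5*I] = 1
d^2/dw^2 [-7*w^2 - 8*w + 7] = -14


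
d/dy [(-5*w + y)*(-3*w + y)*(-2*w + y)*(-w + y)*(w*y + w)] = w*(30*w^4 - 122*w^3*y - 61*w^3 + 123*w^2*y^2 + 82*w^2*y - 44*w*y^3 - 33*w*y^2 + 5*y^4 + 4*y^3)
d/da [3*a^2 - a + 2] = 6*a - 1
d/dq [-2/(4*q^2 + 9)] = 16*q/(4*q^2 + 9)^2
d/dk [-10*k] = -10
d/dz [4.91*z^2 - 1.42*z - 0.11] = 9.82*z - 1.42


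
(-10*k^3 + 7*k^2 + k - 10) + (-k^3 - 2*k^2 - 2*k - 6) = -11*k^3 + 5*k^2 - k - 16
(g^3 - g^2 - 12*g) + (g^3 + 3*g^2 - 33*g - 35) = 2*g^3 + 2*g^2 - 45*g - 35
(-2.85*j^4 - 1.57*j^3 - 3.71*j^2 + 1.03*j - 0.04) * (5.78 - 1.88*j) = 5.358*j^5 - 13.5214*j^4 - 2.0998*j^3 - 23.3802*j^2 + 6.0286*j - 0.2312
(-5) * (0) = 0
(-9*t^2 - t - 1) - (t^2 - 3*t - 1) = -10*t^2 + 2*t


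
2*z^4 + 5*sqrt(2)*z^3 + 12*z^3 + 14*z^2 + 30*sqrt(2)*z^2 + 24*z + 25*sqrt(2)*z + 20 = (z + 5)*(z + 2*sqrt(2))*(sqrt(2)*z + 1)*(sqrt(2)*z + sqrt(2))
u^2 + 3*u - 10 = (u - 2)*(u + 5)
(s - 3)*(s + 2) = s^2 - s - 6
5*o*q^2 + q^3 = q^2*(5*o + q)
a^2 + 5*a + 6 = (a + 2)*(a + 3)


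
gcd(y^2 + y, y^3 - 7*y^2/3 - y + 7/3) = y + 1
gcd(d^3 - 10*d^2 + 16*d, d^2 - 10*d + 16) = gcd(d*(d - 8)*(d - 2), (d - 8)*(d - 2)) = d^2 - 10*d + 16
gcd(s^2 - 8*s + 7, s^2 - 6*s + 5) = s - 1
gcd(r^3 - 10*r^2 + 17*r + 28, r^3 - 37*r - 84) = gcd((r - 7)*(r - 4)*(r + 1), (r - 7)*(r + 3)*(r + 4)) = r - 7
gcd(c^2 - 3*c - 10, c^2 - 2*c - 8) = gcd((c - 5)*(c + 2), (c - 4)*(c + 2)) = c + 2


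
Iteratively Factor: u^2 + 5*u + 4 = (u + 4)*(u + 1)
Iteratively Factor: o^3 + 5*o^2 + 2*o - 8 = (o + 2)*(o^2 + 3*o - 4) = (o + 2)*(o + 4)*(o - 1)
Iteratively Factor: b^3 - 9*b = (b)*(b^2 - 9) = b*(b + 3)*(b - 3)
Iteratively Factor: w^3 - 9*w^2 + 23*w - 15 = (w - 5)*(w^2 - 4*w + 3) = (w - 5)*(w - 3)*(w - 1)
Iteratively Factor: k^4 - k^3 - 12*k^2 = (k + 3)*(k^3 - 4*k^2) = k*(k + 3)*(k^2 - 4*k) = k^2*(k + 3)*(k - 4)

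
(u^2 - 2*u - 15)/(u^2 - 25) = (u + 3)/(u + 5)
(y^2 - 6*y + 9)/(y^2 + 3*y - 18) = (y - 3)/(y + 6)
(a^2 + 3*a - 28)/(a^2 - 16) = (a + 7)/(a + 4)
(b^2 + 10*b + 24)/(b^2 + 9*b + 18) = (b + 4)/(b + 3)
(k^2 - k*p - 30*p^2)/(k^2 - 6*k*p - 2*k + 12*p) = (k + 5*p)/(k - 2)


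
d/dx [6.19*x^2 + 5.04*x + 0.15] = 12.38*x + 5.04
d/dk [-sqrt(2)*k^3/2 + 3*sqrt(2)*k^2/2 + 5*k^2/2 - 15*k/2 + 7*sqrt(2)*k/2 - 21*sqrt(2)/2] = -3*sqrt(2)*k^2/2 + 3*sqrt(2)*k + 5*k - 15/2 + 7*sqrt(2)/2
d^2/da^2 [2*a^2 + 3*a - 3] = 4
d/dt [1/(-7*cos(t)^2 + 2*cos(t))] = 2*(sin(t)/cos(t)^2 - 7*tan(t))/(7*cos(t) - 2)^2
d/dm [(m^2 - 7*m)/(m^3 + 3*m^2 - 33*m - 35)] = (-m^4 + 14*m^3 - 12*m^2 - 70*m + 245)/(m^6 + 6*m^5 - 57*m^4 - 268*m^3 + 879*m^2 + 2310*m + 1225)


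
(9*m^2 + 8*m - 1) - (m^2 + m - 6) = 8*m^2 + 7*m + 5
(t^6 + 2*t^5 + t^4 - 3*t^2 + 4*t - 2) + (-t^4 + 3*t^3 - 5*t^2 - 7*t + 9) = t^6 + 2*t^5 + 3*t^3 - 8*t^2 - 3*t + 7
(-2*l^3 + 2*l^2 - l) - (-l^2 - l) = -2*l^3 + 3*l^2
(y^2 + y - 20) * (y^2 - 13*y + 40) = y^4 - 12*y^3 + 7*y^2 + 300*y - 800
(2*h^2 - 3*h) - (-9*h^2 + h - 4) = 11*h^2 - 4*h + 4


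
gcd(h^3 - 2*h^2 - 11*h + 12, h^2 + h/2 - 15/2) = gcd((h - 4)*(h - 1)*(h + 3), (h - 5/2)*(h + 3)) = h + 3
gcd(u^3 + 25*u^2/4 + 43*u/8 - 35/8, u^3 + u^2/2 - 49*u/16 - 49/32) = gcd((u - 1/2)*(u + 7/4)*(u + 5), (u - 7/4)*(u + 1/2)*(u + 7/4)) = u + 7/4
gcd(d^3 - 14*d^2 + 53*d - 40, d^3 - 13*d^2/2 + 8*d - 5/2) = d^2 - 6*d + 5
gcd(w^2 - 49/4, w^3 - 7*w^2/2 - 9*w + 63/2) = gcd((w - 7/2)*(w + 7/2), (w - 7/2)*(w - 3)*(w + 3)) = w - 7/2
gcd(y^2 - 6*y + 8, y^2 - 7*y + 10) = y - 2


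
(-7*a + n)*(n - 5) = -7*a*n + 35*a + n^2 - 5*n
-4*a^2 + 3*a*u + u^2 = (-a + u)*(4*a + u)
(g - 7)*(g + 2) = g^2 - 5*g - 14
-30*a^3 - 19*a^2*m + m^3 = (-5*a + m)*(2*a + m)*(3*a + m)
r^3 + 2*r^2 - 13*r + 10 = (r - 2)*(r - 1)*(r + 5)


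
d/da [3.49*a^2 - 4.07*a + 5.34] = 6.98*a - 4.07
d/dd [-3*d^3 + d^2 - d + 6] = -9*d^2 + 2*d - 1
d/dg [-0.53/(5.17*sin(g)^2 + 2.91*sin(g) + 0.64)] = (5.4802*sin(g) + 1.5423)*cos(g)/(5.17*sin(g)^2 + 2.91*sin(g) + 0.64)^2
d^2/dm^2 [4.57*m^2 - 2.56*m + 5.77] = 9.14000000000000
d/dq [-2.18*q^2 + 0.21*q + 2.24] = 0.21 - 4.36*q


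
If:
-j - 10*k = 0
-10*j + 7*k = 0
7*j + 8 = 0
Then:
No Solution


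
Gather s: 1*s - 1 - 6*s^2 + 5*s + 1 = -6*s^2 + 6*s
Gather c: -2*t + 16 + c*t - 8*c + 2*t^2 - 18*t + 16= c*(t - 8) + 2*t^2 - 20*t + 32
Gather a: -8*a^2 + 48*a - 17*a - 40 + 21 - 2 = -8*a^2 + 31*a - 21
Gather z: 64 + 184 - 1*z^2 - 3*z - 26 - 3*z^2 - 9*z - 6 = -4*z^2 - 12*z + 216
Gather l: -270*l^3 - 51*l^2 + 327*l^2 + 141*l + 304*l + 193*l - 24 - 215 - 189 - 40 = -270*l^3 + 276*l^2 + 638*l - 468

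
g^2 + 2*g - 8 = (g - 2)*(g + 4)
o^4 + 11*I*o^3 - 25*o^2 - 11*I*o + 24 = (o - 1)*(o + 1)*(o + 3*I)*(o + 8*I)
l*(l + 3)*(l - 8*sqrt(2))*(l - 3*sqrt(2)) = l^4 - 11*sqrt(2)*l^3 + 3*l^3 - 33*sqrt(2)*l^2 + 48*l^2 + 144*l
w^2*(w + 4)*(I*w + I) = I*w^4 + 5*I*w^3 + 4*I*w^2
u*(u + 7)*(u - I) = u^3 + 7*u^2 - I*u^2 - 7*I*u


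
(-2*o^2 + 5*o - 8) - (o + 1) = -2*o^2 + 4*o - 9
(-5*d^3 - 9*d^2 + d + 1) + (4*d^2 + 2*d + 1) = -5*d^3 - 5*d^2 + 3*d + 2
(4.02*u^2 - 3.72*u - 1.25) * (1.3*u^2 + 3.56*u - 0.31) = 5.226*u^4 + 9.4752*u^3 - 16.1144*u^2 - 3.2968*u + 0.3875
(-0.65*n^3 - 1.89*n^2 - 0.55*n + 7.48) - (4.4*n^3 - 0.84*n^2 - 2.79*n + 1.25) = -5.05*n^3 - 1.05*n^2 + 2.24*n + 6.23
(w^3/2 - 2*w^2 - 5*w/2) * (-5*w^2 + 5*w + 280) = -5*w^5/2 + 25*w^4/2 + 285*w^3/2 - 1145*w^2/2 - 700*w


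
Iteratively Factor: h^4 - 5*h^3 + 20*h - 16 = (h - 1)*(h^3 - 4*h^2 - 4*h + 16) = (h - 1)*(h + 2)*(h^2 - 6*h + 8) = (h - 4)*(h - 1)*(h + 2)*(h - 2)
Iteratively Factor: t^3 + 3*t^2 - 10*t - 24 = (t - 3)*(t^2 + 6*t + 8) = (t - 3)*(t + 2)*(t + 4)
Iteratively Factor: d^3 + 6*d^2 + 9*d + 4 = (d + 1)*(d^2 + 5*d + 4) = (d + 1)*(d + 4)*(d + 1)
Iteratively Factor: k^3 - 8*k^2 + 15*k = (k - 5)*(k^2 - 3*k) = (k - 5)*(k - 3)*(k)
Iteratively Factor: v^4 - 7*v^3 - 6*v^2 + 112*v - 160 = (v - 4)*(v^3 - 3*v^2 - 18*v + 40) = (v - 5)*(v - 4)*(v^2 + 2*v - 8) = (v - 5)*(v - 4)*(v + 4)*(v - 2)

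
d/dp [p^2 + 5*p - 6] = 2*p + 5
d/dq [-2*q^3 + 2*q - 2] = 2 - 6*q^2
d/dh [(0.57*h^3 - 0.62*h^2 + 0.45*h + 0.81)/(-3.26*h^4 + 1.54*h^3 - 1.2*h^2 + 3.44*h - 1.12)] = (1.8582*h^6 - 4.0424*h^5 + 4.6718*h^4 + 13.098*h^3 - 7.2502*h^2 + 3.3328*h - 3.2904)/(10.6276*h^8 - 10.0408*h^7 + 10.1956*h^6 - 26.1248*h^5 + 19.3376*h^4 - 11.7056*h^3 + 14.5216*h^2 - 7.7056*h + 1.2544)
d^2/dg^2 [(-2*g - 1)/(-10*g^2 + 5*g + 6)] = 10*(-12*g*(-10*g^2 + 5*g + 6) - 5*(2*g + 1)*(4*g - 1)^2)/(-10*g^2 + 5*g + 6)^3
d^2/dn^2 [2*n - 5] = 0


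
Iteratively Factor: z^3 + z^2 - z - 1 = (z + 1)*(z^2 - 1) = (z + 1)^2*(z - 1)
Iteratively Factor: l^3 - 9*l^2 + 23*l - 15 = (l - 3)*(l^2 - 6*l + 5) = (l - 3)*(l - 1)*(l - 5)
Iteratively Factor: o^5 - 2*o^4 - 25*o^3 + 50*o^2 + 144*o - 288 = (o - 3)*(o^4 + o^3 - 22*o^2 - 16*o + 96) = (o - 3)*(o - 2)*(o^3 + 3*o^2 - 16*o - 48) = (o - 4)*(o - 3)*(o - 2)*(o^2 + 7*o + 12) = (o - 4)*(o - 3)*(o - 2)*(o + 3)*(o + 4)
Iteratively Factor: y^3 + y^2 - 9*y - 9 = (y + 3)*(y^2 - 2*y - 3) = (y - 3)*(y + 3)*(y + 1)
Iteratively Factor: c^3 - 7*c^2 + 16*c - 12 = (c - 2)*(c^2 - 5*c + 6) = (c - 2)^2*(c - 3)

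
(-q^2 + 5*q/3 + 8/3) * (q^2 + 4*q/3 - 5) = -q^4 + q^3/3 + 89*q^2/9 - 43*q/9 - 40/3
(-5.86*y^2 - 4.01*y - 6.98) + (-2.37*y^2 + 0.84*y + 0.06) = -8.23*y^2 - 3.17*y - 6.92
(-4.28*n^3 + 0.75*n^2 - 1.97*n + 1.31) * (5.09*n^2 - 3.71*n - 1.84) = -21.7852*n^5 + 19.6963*n^4 - 4.9346*n^3 + 12.5966*n^2 - 1.2353*n - 2.4104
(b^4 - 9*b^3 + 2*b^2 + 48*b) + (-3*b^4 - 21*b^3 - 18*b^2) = -2*b^4 - 30*b^3 - 16*b^2 + 48*b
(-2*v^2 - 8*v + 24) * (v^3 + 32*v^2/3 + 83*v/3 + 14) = -2*v^5 - 88*v^4/3 - 350*v^3/3 + 20*v^2/3 + 552*v + 336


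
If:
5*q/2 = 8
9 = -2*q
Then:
No Solution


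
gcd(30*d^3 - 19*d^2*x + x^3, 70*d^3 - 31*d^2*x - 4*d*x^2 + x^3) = -10*d^2 + 3*d*x + x^2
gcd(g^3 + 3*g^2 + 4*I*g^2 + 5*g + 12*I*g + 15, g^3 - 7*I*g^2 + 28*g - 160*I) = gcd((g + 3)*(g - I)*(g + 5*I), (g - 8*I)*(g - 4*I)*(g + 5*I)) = g + 5*I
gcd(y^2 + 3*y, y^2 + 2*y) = y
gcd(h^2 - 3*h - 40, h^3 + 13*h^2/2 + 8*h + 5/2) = h + 5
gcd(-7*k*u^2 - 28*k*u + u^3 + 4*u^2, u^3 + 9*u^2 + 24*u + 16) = u + 4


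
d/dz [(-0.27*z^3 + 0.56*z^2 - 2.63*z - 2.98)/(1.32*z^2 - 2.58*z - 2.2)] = (-0.3564*z^4 + 1.3932*z^3 + 3.8088*z^2 + 5.4032*z - 1.9024)/(1.7424*z^4 - 6.8112*z^3 + 0.8484*z^2 + 11.352*z + 4.84)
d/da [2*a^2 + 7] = 4*a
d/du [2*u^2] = 4*u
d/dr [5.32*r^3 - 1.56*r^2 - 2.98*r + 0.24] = 15.96*r^2 - 3.12*r - 2.98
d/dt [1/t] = -1/t^2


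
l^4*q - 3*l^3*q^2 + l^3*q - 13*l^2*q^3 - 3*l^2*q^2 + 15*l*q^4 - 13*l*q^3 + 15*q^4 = (l - 5*q)*(l - q)*(l + 3*q)*(l*q + q)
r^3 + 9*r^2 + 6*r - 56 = (r - 2)*(r + 4)*(r + 7)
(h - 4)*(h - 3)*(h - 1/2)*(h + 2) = h^4 - 11*h^3/2 + h^2/2 + 25*h - 12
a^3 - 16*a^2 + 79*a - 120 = (a - 8)*(a - 5)*(a - 3)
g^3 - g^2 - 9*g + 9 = (g - 3)*(g - 1)*(g + 3)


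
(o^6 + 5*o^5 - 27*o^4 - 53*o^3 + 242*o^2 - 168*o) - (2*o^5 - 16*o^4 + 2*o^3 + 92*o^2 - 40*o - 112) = o^6 + 3*o^5 - 11*o^4 - 55*o^3 + 150*o^2 - 128*o + 112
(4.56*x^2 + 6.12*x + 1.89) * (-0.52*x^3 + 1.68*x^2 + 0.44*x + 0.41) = -2.3712*x^5 + 4.4784*x^4 + 11.3052*x^3 + 7.7376*x^2 + 3.3408*x + 0.7749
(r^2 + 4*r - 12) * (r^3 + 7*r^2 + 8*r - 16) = r^5 + 11*r^4 + 24*r^3 - 68*r^2 - 160*r + 192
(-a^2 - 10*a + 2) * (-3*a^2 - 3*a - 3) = 3*a^4 + 33*a^3 + 27*a^2 + 24*a - 6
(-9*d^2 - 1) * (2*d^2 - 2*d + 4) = -18*d^4 + 18*d^3 - 38*d^2 + 2*d - 4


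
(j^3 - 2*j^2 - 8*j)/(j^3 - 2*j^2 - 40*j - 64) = j*(j - 4)/(j^2 - 4*j - 32)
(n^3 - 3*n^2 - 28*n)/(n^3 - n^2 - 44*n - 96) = n*(n - 7)/(n^2 - 5*n - 24)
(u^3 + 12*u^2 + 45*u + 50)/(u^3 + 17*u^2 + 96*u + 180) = (u^2 + 7*u + 10)/(u^2 + 12*u + 36)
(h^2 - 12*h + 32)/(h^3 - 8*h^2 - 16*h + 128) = 1/(h + 4)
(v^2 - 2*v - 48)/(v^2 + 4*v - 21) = (v^2 - 2*v - 48)/(v^2 + 4*v - 21)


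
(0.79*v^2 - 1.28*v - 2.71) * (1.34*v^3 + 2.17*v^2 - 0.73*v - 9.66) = 1.0586*v^5 - 0.000900000000000123*v^4 - 6.9857*v^3 - 12.5777*v^2 + 14.3431*v + 26.1786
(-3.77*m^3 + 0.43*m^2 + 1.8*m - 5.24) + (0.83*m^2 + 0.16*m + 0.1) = -3.77*m^3 + 1.26*m^2 + 1.96*m - 5.14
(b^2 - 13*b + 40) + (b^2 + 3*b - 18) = 2*b^2 - 10*b + 22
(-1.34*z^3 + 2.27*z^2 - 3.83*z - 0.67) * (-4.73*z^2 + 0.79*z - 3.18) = 6.3382*z^5 - 11.7957*z^4 + 24.1704*z^3 - 7.0752*z^2 + 11.6501*z + 2.1306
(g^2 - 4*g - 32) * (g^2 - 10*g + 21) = g^4 - 14*g^3 + 29*g^2 + 236*g - 672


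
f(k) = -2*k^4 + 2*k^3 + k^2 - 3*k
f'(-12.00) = 14661.00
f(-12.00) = -44748.00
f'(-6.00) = 1929.00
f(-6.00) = -2970.00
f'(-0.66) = 0.59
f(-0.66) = 1.46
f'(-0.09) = -3.13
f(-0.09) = 0.28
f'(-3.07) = 278.88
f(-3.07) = -216.89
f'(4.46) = -584.46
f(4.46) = -607.41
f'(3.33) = -225.21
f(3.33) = -170.98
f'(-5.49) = 1490.61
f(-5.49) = -2101.18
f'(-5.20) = 1273.70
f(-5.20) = -1700.90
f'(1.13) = -4.62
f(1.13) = -2.49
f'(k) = -8*k^3 + 6*k^2 + 2*k - 3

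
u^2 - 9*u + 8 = (u - 8)*(u - 1)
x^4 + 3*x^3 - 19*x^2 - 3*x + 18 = (x - 3)*(x - 1)*(x + 1)*(x + 6)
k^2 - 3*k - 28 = (k - 7)*(k + 4)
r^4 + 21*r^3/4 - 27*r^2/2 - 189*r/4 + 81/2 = (r - 3)*(r - 3/4)*(r + 3)*(r + 6)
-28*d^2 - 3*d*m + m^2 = (-7*d + m)*(4*d + m)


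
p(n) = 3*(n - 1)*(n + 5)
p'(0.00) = 12.00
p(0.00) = -15.00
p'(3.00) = 30.00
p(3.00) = 48.00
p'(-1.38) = 3.72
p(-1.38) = -25.85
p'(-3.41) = -8.46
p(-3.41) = -21.04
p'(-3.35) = -8.10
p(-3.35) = -21.53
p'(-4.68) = -16.08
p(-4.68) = -5.45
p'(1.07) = 18.42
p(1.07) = 1.27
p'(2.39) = 26.34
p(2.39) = 30.82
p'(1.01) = 18.06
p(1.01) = 0.18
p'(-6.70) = -28.20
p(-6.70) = 39.27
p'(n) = 6*n + 12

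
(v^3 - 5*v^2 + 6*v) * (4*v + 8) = 4*v^4 - 12*v^3 - 16*v^2 + 48*v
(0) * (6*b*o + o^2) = 0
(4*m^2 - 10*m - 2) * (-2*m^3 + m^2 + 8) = -8*m^5 + 24*m^4 - 6*m^3 + 30*m^2 - 80*m - 16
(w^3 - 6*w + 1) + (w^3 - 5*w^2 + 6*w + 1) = 2*w^3 - 5*w^2 + 2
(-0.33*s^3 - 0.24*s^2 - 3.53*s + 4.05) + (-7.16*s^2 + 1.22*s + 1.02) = -0.33*s^3 - 7.4*s^2 - 2.31*s + 5.07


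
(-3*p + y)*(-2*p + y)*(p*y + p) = 6*p^3*y + 6*p^3 - 5*p^2*y^2 - 5*p^2*y + p*y^3 + p*y^2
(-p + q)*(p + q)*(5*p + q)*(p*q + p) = -5*p^4*q - 5*p^4 - p^3*q^2 - p^3*q + 5*p^2*q^3 + 5*p^2*q^2 + p*q^4 + p*q^3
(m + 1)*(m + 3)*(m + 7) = m^3 + 11*m^2 + 31*m + 21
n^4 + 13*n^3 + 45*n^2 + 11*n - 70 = (n - 1)*(n + 2)*(n + 5)*(n + 7)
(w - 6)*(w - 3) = w^2 - 9*w + 18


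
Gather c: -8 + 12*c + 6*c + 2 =18*c - 6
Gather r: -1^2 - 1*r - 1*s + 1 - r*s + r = -r*s - s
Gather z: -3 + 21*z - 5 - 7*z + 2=14*z - 6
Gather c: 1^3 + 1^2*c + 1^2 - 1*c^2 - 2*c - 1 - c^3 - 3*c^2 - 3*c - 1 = -c^3 - 4*c^2 - 4*c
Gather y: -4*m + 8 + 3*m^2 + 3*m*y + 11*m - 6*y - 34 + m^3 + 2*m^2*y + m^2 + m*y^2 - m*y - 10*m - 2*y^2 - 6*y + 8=m^3 + 4*m^2 - 3*m + y^2*(m - 2) + y*(2*m^2 + 2*m - 12) - 18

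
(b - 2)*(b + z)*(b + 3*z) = b^3 + 4*b^2*z - 2*b^2 + 3*b*z^2 - 8*b*z - 6*z^2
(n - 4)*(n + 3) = n^2 - n - 12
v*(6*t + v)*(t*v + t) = 6*t^2*v^2 + 6*t^2*v + t*v^3 + t*v^2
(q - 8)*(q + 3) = q^2 - 5*q - 24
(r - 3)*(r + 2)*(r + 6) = r^3 + 5*r^2 - 12*r - 36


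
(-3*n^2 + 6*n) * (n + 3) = -3*n^3 - 3*n^2 + 18*n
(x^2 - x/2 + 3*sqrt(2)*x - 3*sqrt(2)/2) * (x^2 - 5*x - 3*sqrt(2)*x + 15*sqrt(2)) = x^4 - 11*x^3/2 - 31*x^2/2 + 99*x - 45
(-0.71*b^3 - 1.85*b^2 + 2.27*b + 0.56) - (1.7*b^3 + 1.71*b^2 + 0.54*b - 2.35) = -2.41*b^3 - 3.56*b^2 + 1.73*b + 2.91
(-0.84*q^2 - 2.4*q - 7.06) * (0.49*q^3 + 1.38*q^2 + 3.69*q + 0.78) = -0.4116*q^5 - 2.3352*q^4 - 9.871*q^3 - 19.254*q^2 - 27.9234*q - 5.5068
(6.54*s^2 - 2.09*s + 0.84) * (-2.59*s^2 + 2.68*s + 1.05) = -16.9386*s^4 + 22.9403*s^3 - 0.909799999999999*s^2 + 0.0566999999999998*s + 0.882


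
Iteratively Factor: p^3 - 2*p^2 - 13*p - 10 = (p + 1)*(p^2 - 3*p - 10) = (p - 5)*(p + 1)*(p + 2)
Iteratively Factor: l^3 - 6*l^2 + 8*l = (l)*(l^2 - 6*l + 8) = l*(l - 2)*(l - 4)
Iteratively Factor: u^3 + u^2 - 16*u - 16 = (u - 4)*(u^2 + 5*u + 4) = (u - 4)*(u + 1)*(u + 4)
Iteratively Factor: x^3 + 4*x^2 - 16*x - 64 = (x + 4)*(x^2 - 16) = (x + 4)^2*(x - 4)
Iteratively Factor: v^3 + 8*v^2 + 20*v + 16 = (v + 4)*(v^2 + 4*v + 4) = (v + 2)*(v + 4)*(v + 2)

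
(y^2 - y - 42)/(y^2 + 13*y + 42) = (y - 7)/(y + 7)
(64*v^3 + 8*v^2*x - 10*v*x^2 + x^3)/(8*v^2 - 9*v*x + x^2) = (-8*v^2 - 2*v*x + x^2)/(-v + x)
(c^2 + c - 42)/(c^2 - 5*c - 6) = (c + 7)/(c + 1)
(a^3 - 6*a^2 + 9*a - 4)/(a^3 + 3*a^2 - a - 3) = (a^2 - 5*a + 4)/(a^2 + 4*a + 3)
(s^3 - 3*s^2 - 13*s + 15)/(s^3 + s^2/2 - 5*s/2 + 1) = 2*(s^2 - 2*s - 15)/(2*s^2 + 3*s - 2)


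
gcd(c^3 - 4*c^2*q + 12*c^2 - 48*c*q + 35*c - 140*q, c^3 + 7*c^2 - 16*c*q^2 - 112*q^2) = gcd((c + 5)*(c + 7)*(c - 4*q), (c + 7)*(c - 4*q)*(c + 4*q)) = -c^2 + 4*c*q - 7*c + 28*q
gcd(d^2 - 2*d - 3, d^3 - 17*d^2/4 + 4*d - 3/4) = d - 3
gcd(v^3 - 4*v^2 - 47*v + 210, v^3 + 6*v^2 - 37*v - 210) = v^2 + v - 42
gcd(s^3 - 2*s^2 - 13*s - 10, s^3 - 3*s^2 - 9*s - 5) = s^2 - 4*s - 5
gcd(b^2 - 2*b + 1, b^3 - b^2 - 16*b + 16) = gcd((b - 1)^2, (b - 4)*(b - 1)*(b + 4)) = b - 1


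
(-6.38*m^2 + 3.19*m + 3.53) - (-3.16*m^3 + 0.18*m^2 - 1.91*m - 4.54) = 3.16*m^3 - 6.56*m^2 + 5.1*m + 8.07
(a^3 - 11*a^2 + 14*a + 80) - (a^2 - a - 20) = a^3 - 12*a^2 + 15*a + 100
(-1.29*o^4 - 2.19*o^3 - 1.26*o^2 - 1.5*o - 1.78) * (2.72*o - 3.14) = -3.5088*o^5 - 1.9062*o^4 + 3.4494*o^3 - 0.1236*o^2 - 0.131600000000001*o + 5.5892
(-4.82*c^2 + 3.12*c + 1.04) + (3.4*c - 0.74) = -4.82*c^2 + 6.52*c + 0.3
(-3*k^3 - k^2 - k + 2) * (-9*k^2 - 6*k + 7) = 27*k^5 + 27*k^4 - 6*k^3 - 19*k^2 - 19*k + 14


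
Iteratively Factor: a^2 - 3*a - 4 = (a + 1)*(a - 4)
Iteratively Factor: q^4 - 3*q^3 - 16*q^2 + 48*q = (q)*(q^3 - 3*q^2 - 16*q + 48) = q*(q - 3)*(q^2 - 16) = q*(q - 4)*(q - 3)*(q + 4)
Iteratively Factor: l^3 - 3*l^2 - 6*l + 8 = (l - 1)*(l^2 - 2*l - 8) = (l - 1)*(l + 2)*(l - 4)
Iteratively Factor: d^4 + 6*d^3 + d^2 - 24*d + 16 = (d + 4)*(d^3 + 2*d^2 - 7*d + 4) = (d - 1)*(d + 4)*(d^2 + 3*d - 4) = (d - 1)*(d + 4)^2*(d - 1)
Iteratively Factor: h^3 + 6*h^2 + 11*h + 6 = (h + 1)*(h^2 + 5*h + 6) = (h + 1)*(h + 3)*(h + 2)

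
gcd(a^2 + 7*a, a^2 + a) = a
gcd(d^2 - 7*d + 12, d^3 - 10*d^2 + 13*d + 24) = d - 3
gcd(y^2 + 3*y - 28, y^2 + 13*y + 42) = y + 7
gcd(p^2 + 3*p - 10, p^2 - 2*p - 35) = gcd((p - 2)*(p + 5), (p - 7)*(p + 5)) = p + 5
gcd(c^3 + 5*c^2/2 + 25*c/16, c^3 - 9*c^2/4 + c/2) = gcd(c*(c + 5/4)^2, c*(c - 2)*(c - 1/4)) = c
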